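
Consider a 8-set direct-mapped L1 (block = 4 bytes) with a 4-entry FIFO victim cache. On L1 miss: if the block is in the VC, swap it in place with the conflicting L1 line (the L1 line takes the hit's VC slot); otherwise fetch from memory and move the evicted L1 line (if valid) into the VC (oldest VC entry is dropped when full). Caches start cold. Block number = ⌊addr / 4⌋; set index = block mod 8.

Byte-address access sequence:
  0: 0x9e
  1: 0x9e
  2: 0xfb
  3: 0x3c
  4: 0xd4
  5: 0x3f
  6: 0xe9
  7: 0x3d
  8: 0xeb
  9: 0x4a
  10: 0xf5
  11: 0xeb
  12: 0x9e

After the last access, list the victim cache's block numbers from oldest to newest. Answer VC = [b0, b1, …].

VC = [15, 18, 53]

0: 0x9e (blk 39, set 7) → MISS  vc=[]
1: 0x9e (blk 39, set 7) → L1-HIT  vc=[]
2: 0xfb (blk 62, set 6) → MISS  vc=[]
3: 0x3c (blk 15, set 7) → MISS  vc=[39]
4: 0xd4 (blk 53, set 5) → MISS  vc=[39]
5: 0x3f (blk 15, set 7) → L1-HIT  vc=[39]
6: 0xe9 (blk 58, set 2) → MISS  vc=[39]
7: 0x3d (blk 15, set 7) → L1-HIT  vc=[39]
8: 0xeb (blk 58, set 2) → L1-HIT  vc=[39]
9: 0x4a (blk 18, set 2) → MISS  vc=[39, 58]
10: 0xf5 (blk 61, set 5) → MISS  vc=[39, 58, 53]
11: 0xeb (blk 58, set 2) → VC-HIT  vc=[39, 18, 53]
12: 0x9e (blk 39, set 7) → VC-HIT  vc=[15, 18, 53]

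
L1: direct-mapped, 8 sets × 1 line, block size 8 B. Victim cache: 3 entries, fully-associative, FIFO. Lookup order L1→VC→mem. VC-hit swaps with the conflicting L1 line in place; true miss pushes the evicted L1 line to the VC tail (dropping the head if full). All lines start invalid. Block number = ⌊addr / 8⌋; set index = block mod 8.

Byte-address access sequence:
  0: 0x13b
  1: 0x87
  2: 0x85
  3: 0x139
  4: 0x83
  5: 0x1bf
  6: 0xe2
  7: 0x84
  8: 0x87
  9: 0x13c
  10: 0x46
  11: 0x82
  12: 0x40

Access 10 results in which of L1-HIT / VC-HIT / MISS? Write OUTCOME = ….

  [0] addr=0x13b blk=39 s=7: MISS | VC []
  [1] addr=0x87 blk=16 s=0: MISS | VC []
  [2] addr=0x85 blk=16 s=0: L1-HIT | VC []
  [3] addr=0x139 blk=39 s=7: L1-HIT | VC []
  [4] addr=0x83 blk=16 s=0: L1-HIT | VC []
  [5] addr=0x1bf blk=55 s=7: MISS | VC [39]
  [6] addr=0xe2 blk=28 s=4: MISS | VC [39]
  [7] addr=0x84 blk=16 s=0: L1-HIT | VC [39]
  [8] addr=0x87 blk=16 s=0: L1-HIT | VC [39]
  [9] addr=0x13c blk=39 s=7: VC-HIT | VC [55]
  [10] addr=0x46 blk=8 s=0: MISS | VC [55, 16]
  [11] addr=0x82 blk=16 s=0: VC-HIT | VC [55, 8]
  [12] addr=0x40 blk=8 s=0: VC-HIT | VC [55, 16]

OUTCOME = MISS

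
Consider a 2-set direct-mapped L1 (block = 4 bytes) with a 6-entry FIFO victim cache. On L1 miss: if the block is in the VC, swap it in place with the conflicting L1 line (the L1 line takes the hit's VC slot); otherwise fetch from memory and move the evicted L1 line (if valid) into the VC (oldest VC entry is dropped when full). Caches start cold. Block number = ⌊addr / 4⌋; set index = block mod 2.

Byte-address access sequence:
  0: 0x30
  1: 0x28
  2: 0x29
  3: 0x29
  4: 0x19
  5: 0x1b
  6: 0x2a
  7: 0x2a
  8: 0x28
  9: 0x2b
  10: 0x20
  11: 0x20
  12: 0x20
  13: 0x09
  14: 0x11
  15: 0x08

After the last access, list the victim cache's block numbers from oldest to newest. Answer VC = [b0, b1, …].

VC = [12, 6, 10, 8, 4]

  [0] addr=0x30 blk=12 s=0: MISS | VC []
  [1] addr=0x28 blk=10 s=0: MISS | VC [12]
  [2] addr=0x29 blk=10 s=0: L1-HIT | VC [12]
  [3] addr=0x29 blk=10 s=0: L1-HIT | VC [12]
  [4] addr=0x19 blk=6 s=0: MISS | VC [12, 10]
  [5] addr=0x1b blk=6 s=0: L1-HIT | VC [12, 10]
  [6] addr=0x2a blk=10 s=0: VC-HIT | VC [12, 6]
  [7] addr=0x2a blk=10 s=0: L1-HIT | VC [12, 6]
  [8] addr=0x28 blk=10 s=0: L1-HIT | VC [12, 6]
  [9] addr=0x2b blk=10 s=0: L1-HIT | VC [12, 6]
  [10] addr=0x20 blk=8 s=0: MISS | VC [12, 6, 10]
  [11] addr=0x20 blk=8 s=0: L1-HIT | VC [12, 6, 10]
  [12] addr=0x20 blk=8 s=0: L1-HIT | VC [12, 6, 10]
  [13] addr=0x9 blk=2 s=0: MISS | VC [12, 6, 10, 8]
  [14] addr=0x11 blk=4 s=0: MISS | VC [12, 6, 10, 8, 2]
  [15] addr=0x8 blk=2 s=0: VC-HIT | VC [12, 6, 10, 8, 4]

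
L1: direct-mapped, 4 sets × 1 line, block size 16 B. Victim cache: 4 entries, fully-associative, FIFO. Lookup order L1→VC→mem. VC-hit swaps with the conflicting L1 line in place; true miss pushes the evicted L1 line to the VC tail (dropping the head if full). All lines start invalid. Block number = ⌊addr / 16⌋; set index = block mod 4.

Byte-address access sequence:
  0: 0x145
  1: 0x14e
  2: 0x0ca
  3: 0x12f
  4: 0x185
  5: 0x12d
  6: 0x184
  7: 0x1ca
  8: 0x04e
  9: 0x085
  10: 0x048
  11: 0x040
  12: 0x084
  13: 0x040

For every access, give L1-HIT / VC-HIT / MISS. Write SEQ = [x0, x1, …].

#0 0x145→b20/s0 MISS; vc=[]
#1 0x14e→b20/s0 L1-HIT; vc=[]
#2 0xca→b12/s0 MISS; vc=[20]
#3 0x12f→b18/s2 MISS; vc=[20]
#4 0x185→b24/s0 MISS; vc=[20,12]
#5 0x12d→b18/s2 L1-HIT; vc=[20,12]
#6 0x184→b24/s0 L1-HIT; vc=[20,12]
#7 0x1ca→b28/s0 MISS; vc=[20,12,24]
#8 0x4e→b4/s0 MISS; vc=[20,12,24,28]
#9 0x85→b8/s0 MISS; vc=[12,24,28,4]
#10 0x48→b4/s0 VC-HIT; vc=[12,24,28,8]
#11 0x40→b4/s0 L1-HIT; vc=[12,24,28,8]
#12 0x84→b8/s0 VC-HIT; vc=[12,24,28,4]
#13 0x40→b4/s0 VC-HIT; vc=[12,24,28,8]

SEQ = [MISS, L1-HIT, MISS, MISS, MISS, L1-HIT, L1-HIT, MISS, MISS, MISS, VC-HIT, L1-HIT, VC-HIT, VC-HIT]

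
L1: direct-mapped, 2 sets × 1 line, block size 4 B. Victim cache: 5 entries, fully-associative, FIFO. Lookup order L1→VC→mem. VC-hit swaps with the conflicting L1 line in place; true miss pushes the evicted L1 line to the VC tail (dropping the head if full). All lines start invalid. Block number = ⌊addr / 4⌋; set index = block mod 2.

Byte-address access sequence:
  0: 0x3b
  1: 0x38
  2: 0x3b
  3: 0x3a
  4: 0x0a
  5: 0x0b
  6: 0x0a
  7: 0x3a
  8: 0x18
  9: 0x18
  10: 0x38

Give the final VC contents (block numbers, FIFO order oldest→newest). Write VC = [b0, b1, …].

VC = [2, 6]

#0 0x3b→b14/s0 MISS; vc=[]
#1 0x38→b14/s0 L1-HIT; vc=[]
#2 0x3b→b14/s0 L1-HIT; vc=[]
#3 0x3a→b14/s0 L1-HIT; vc=[]
#4 0xa→b2/s0 MISS; vc=[14]
#5 0xb→b2/s0 L1-HIT; vc=[14]
#6 0xa→b2/s0 L1-HIT; vc=[14]
#7 0x3a→b14/s0 VC-HIT; vc=[2]
#8 0x18→b6/s0 MISS; vc=[2,14]
#9 0x18→b6/s0 L1-HIT; vc=[2,14]
#10 0x38→b14/s0 VC-HIT; vc=[2,6]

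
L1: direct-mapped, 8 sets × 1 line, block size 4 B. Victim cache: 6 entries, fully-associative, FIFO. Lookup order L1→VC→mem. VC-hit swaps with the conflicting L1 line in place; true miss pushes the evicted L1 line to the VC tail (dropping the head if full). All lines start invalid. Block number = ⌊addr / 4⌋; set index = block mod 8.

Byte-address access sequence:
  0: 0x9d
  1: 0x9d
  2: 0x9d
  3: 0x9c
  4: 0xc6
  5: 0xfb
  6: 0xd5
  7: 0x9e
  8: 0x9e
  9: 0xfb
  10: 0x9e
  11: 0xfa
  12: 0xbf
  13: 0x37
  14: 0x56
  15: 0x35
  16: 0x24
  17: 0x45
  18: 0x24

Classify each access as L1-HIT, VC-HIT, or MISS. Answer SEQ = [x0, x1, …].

#0 0x9d→b39/s7 MISS; vc=[]
#1 0x9d→b39/s7 L1-HIT; vc=[]
#2 0x9d→b39/s7 L1-HIT; vc=[]
#3 0x9c→b39/s7 L1-HIT; vc=[]
#4 0xc6→b49/s1 MISS; vc=[]
#5 0xfb→b62/s6 MISS; vc=[]
#6 0xd5→b53/s5 MISS; vc=[]
#7 0x9e→b39/s7 L1-HIT; vc=[]
#8 0x9e→b39/s7 L1-HIT; vc=[]
#9 0xfb→b62/s6 L1-HIT; vc=[]
#10 0x9e→b39/s7 L1-HIT; vc=[]
#11 0xfa→b62/s6 L1-HIT; vc=[]
#12 0xbf→b47/s7 MISS; vc=[39]
#13 0x37→b13/s5 MISS; vc=[39,53]
#14 0x56→b21/s5 MISS; vc=[39,53,13]
#15 0x35→b13/s5 VC-HIT; vc=[39,53,21]
#16 0x24→b9/s1 MISS; vc=[39,53,21,49]
#17 0x45→b17/s1 MISS; vc=[39,53,21,49,9]
#18 0x24→b9/s1 VC-HIT; vc=[39,53,21,49,17]

SEQ = [MISS, L1-HIT, L1-HIT, L1-HIT, MISS, MISS, MISS, L1-HIT, L1-HIT, L1-HIT, L1-HIT, L1-HIT, MISS, MISS, MISS, VC-HIT, MISS, MISS, VC-HIT]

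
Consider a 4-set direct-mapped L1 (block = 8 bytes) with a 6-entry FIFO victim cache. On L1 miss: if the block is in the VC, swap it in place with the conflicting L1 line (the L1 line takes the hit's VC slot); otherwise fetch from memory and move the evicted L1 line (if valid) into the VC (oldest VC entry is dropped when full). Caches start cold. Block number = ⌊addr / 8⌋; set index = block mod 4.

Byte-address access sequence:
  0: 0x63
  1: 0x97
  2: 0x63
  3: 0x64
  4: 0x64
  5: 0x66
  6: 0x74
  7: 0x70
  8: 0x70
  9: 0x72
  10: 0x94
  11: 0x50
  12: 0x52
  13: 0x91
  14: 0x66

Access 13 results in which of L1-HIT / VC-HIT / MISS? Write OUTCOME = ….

#0 0x63→b12/s0 MISS; vc=[]
#1 0x97→b18/s2 MISS; vc=[]
#2 0x63→b12/s0 L1-HIT; vc=[]
#3 0x64→b12/s0 L1-HIT; vc=[]
#4 0x64→b12/s0 L1-HIT; vc=[]
#5 0x66→b12/s0 L1-HIT; vc=[]
#6 0x74→b14/s2 MISS; vc=[18]
#7 0x70→b14/s2 L1-HIT; vc=[18]
#8 0x70→b14/s2 L1-HIT; vc=[18]
#9 0x72→b14/s2 L1-HIT; vc=[18]
#10 0x94→b18/s2 VC-HIT; vc=[14]
#11 0x50→b10/s2 MISS; vc=[14,18]
#12 0x52→b10/s2 L1-HIT; vc=[14,18]
#13 0x91→b18/s2 VC-HIT; vc=[14,10]
#14 0x66→b12/s0 L1-HIT; vc=[14,10]

OUTCOME = VC-HIT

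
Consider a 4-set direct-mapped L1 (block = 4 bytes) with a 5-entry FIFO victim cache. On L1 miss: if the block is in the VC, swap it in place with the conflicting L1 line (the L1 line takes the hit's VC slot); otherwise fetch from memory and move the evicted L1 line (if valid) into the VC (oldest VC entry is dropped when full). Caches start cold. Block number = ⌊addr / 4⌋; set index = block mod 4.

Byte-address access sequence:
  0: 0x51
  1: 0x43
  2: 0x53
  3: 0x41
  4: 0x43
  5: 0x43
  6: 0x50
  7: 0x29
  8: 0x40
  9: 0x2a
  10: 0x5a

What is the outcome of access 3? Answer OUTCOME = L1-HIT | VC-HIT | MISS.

#0 0x51→b20/s0 MISS; vc=[]
#1 0x43→b16/s0 MISS; vc=[20]
#2 0x53→b20/s0 VC-HIT; vc=[16]
#3 0x41→b16/s0 VC-HIT; vc=[20]
#4 0x43→b16/s0 L1-HIT; vc=[20]
#5 0x43→b16/s0 L1-HIT; vc=[20]
#6 0x50→b20/s0 VC-HIT; vc=[16]
#7 0x29→b10/s2 MISS; vc=[16]
#8 0x40→b16/s0 VC-HIT; vc=[20]
#9 0x2a→b10/s2 L1-HIT; vc=[20]
#10 0x5a→b22/s2 MISS; vc=[20,10]

OUTCOME = VC-HIT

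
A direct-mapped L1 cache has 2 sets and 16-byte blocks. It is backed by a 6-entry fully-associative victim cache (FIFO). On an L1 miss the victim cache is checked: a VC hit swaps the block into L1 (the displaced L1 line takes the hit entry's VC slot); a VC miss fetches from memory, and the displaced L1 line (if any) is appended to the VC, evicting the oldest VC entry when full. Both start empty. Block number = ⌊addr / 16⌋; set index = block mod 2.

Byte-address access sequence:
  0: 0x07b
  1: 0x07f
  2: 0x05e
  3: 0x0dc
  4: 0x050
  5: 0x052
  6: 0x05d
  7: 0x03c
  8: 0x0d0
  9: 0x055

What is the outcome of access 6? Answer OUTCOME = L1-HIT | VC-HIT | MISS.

OUTCOME = L1-HIT

  [0] addr=0x7b blk=7 s=1: MISS | VC []
  [1] addr=0x7f blk=7 s=1: L1-HIT | VC []
  [2] addr=0x5e blk=5 s=1: MISS | VC [7]
  [3] addr=0xdc blk=13 s=1: MISS | VC [7, 5]
  [4] addr=0x50 blk=5 s=1: VC-HIT | VC [7, 13]
  [5] addr=0x52 blk=5 s=1: L1-HIT | VC [7, 13]
  [6] addr=0x5d blk=5 s=1: L1-HIT | VC [7, 13]
  [7] addr=0x3c blk=3 s=1: MISS | VC [7, 13, 5]
  [8] addr=0xd0 blk=13 s=1: VC-HIT | VC [7, 3, 5]
  [9] addr=0x55 blk=5 s=1: VC-HIT | VC [7, 3, 13]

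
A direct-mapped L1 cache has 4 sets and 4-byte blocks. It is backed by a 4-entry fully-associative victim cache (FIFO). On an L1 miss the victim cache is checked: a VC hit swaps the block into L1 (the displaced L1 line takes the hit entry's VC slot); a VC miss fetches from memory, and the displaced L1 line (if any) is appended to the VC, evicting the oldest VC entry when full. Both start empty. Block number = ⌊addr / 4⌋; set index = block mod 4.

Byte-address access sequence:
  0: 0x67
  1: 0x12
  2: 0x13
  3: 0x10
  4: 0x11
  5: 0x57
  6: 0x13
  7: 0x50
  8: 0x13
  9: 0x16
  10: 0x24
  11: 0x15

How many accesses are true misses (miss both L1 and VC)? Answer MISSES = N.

MISSES = 6

0: 0x67 (blk 25, set 1) → MISS  vc=[]
1: 0x12 (blk 4, set 0) → MISS  vc=[]
2: 0x13 (blk 4, set 0) → L1-HIT  vc=[]
3: 0x10 (blk 4, set 0) → L1-HIT  vc=[]
4: 0x11 (blk 4, set 0) → L1-HIT  vc=[]
5: 0x57 (blk 21, set 1) → MISS  vc=[25]
6: 0x13 (blk 4, set 0) → L1-HIT  vc=[25]
7: 0x50 (blk 20, set 0) → MISS  vc=[25, 4]
8: 0x13 (blk 4, set 0) → VC-HIT  vc=[25, 20]
9: 0x16 (blk 5, set 1) → MISS  vc=[25, 20, 21]
10: 0x24 (blk 9, set 1) → MISS  vc=[25, 20, 21, 5]
11: 0x15 (blk 5, set 1) → VC-HIT  vc=[25, 20, 21, 9]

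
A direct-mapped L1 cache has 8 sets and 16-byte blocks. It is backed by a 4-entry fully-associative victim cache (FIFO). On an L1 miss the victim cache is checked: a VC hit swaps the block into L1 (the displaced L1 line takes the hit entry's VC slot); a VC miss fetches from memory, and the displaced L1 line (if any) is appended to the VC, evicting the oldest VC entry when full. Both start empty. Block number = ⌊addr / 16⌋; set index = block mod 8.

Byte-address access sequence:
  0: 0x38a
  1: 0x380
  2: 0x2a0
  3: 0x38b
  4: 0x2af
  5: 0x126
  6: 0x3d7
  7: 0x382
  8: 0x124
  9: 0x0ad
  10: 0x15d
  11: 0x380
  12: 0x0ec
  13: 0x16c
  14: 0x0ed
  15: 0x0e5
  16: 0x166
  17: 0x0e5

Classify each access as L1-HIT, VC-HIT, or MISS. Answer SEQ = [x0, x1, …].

0: 0x38a (blk 56, set 0) → MISS  vc=[]
1: 0x380 (blk 56, set 0) → L1-HIT  vc=[]
2: 0x2a0 (blk 42, set 2) → MISS  vc=[]
3: 0x38b (blk 56, set 0) → L1-HIT  vc=[]
4: 0x2af (blk 42, set 2) → L1-HIT  vc=[]
5: 0x126 (blk 18, set 2) → MISS  vc=[42]
6: 0x3d7 (blk 61, set 5) → MISS  vc=[42]
7: 0x382 (blk 56, set 0) → L1-HIT  vc=[42]
8: 0x124 (blk 18, set 2) → L1-HIT  vc=[42]
9: 0xad (blk 10, set 2) → MISS  vc=[42, 18]
10: 0x15d (blk 21, set 5) → MISS  vc=[42, 18, 61]
11: 0x380 (blk 56, set 0) → L1-HIT  vc=[42, 18, 61]
12: 0xec (blk 14, set 6) → MISS  vc=[42, 18, 61]
13: 0x16c (blk 22, set 6) → MISS  vc=[42, 18, 61, 14]
14: 0xed (blk 14, set 6) → VC-HIT  vc=[42, 18, 61, 22]
15: 0xe5 (blk 14, set 6) → L1-HIT  vc=[42, 18, 61, 22]
16: 0x166 (blk 22, set 6) → VC-HIT  vc=[42, 18, 61, 14]
17: 0xe5 (blk 14, set 6) → VC-HIT  vc=[42, 18, 61, 22]

SEQ = [MISS, L1-HIT, MISS, L1-HIT, L1-HIT, MISS, MISS, L1-HIT, L1-HIT, MISS, MISS, L1-HIT, MISS, MISS, VC-HIT, L1-HIT, VC-HIT, VC-HIT]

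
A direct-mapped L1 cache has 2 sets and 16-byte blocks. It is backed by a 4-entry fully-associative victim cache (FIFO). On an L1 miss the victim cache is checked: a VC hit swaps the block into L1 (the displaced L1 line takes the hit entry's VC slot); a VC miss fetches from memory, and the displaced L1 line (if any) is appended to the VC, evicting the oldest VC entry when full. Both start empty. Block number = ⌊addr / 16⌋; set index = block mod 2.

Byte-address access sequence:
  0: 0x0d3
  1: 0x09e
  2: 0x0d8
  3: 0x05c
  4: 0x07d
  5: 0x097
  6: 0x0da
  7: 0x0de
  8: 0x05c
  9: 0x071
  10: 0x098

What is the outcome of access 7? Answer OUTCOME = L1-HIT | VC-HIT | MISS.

  [0] addr=0xd3 blk=13 s=1: MISS | VC []
  [1] addr=0x9e blk=9 s=1: MISS | VC [13]
  [2] addr=0xd8 blk=13 s=1: VC-HIT | VC [9]
  [3] addr=0x5c blk=5 s=1: MISS | VC [9, 13]
  [4] addr=0x7d blk=7 s=1: MISS | VC [9, 13, 5]
  [5] addr=0x97 blk=9 s=1: VC-HIT | VC [7, 13, 5]
  [6] addr=0xda blk=13 s=1: VC-HIT | VC [7, 9, 5]
  [7] addr=0xde blk=13 s=1: L1-HIT | VC [7, 9, 5]
  [8] addr=0x5c blk=5 s=1: VC-HIT | VC [7, 9, 13]
  [9] addr=0x71 blk=7 s=1: VC-HIT | VC [5, 9, 13]
  [10] addr=0x98 blk=9 s=1: VC-HIT | VC [5, 7, 13]

OUTCOME = L1-HIT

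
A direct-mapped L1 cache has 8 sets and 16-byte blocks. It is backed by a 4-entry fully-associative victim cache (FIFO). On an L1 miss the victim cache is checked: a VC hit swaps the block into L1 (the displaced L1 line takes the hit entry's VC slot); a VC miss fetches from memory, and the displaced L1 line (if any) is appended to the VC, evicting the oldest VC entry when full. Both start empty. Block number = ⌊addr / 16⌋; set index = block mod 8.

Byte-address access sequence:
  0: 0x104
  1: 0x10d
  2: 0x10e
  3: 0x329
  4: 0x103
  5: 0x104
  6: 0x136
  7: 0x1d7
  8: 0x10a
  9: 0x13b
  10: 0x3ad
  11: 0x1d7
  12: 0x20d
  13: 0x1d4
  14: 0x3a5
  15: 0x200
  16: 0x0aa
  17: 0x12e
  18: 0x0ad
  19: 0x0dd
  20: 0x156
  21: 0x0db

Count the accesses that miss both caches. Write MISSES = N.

  [0] addr=0x104 blk=16 s=0: MISS | VC []
  [1] addr=0x10d blk=16 s=0: L1-HIT | VC []
  [2] addr=0x10e blk=16 s=0: L1-HIT | VC []
  [3] addr=0x329 blk=50 s=2: MISS | VC []
  [4] addr=0x103 blk=16 s=0: L1-HIT | VC []
  [5] addr=0x104 blk=16 s=0: L1-HIT | VC []
  [6] addr=0x136 blk=19 s=3: MISS | VC []
  [7] addr=0x1d7 blk=29 s=5: MISS | VC []
  [8] addr=0x10a blk=16 s=0: L1-HIT | VC []
  [9] addr=0x13b blk=19 s=3: L1-HIT | VC []
  [10] addr=0x3ad blk=58 s=2: MISS | VC [50]
  [11] addr=0x1d7 blk=29 s=5: L1-HIT | VC [50]
  [12] addr=0x20d blk=32 s=0: MISS | VC [50, 16]
  [13] addr=0x1d4 blk=29 s=5: L1-HIT | VC [50, 16]
  [14] addr=0x3a5 blk=58 s=2: L1-HIT | VC [50, 16]
  [15] addr=0x200 blk=32 s=0: L1-HIT | VC [50, 16]
  [16] addr=0xaa blk=10 s=2: MISS | VC [50, 16, 58]
  [17] addr=0x12e blk=18 s=2: MISS | VC [50, 16, 58, 10]
  [18] addr=0xad blk=10 s=2: VC-HIT | VC [50, 16, 58, 18]
  [19] addr=0xdd blk=13 s=5: MISS | VC [16, 58, 18, 29]
  [20] addr=0x156 blk=21 s=5: MISS | VC [58, 18, 29, 13]
  [21] addr=0xdb blk=13 s=5: VC-HIT | VC [58, 18, 29, 21]

MISSES = 10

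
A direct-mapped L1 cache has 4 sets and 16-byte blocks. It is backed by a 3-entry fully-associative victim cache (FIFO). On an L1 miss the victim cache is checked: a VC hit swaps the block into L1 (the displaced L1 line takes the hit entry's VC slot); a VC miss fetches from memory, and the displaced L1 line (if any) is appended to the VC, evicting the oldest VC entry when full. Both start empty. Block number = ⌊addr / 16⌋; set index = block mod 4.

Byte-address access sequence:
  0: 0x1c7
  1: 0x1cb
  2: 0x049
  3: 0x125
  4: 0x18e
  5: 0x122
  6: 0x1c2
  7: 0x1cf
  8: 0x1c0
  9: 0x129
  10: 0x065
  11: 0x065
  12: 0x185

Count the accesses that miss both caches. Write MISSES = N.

#0 0x1c7→b28/s0 MISS; vc=[]
#1 0x1cb→b28/s0 L1-HIT; vc=[]
#2 0x49→b4/s0 MISS; vc=[28]
#3 0x125→b18/s2 MISS; vc=[28]
#4 0x18e→b24/s0 MISS; vc=[28,4]
#5 0x122→b18/s2 L1-HIT; vc=[28,4]
#6 0x1c2→b28/s0 VC-HIT; vc=[24,4]
#7 0x1cf→b28/s0 L1-HIT; vc=[24,4]
#8 0x1c0→b28/s0 L1-HIT; vc=[24,4]
#9 0x129→b18/s2 L1-HIT; vc=[24,4]
#10 0x65→b6/s2 MISS; vc=[24,4,18]
#11 0x65→b6/s2 L1-HIT; vc=[24,4,18]
#12 0x185→b24/s0 VC-HIT; vc=[28,4,18]

MISSES = 5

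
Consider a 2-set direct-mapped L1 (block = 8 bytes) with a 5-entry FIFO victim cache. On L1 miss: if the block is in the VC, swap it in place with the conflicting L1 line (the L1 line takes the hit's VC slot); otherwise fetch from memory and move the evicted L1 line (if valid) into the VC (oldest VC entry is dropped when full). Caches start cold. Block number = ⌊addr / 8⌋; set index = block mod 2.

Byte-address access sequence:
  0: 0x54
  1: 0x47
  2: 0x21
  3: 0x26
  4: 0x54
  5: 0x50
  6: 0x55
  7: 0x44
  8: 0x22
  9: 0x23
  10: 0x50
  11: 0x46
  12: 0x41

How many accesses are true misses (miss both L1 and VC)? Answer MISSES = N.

#0 0x54→b10/s0 MISS; vc=[]
#1 0x47→b8/s0 MISS; vc=[10]
#2 0x21→b4/s0 MISS; vc=[10,8]
#3 0x26→b4/s0 L1-HIT; vc=[10,8]
#4 0x54→b10/s0 VC-HIT; vc=[4,8]
#5 0x50→b10/s0 L1-HIT; vc=[4,8]
#6 0x55→b10/s0 L1-HIT; vc=[4,8]
#7 0x44→b8/s0 VC-HIT; vc=[4,10]
#8 0x22→b4/s0 VC-HIT; vc=[8,10]
#9 0x23→b4/s0 L1-HIT; vc=[8,10]
#10 0x50→b10/s0 VC-HIT; vc=[8,4]
#11 0x46→b8/s0 VC-HIT; vc=[10,4]
#12 0x41→b8/s0 L1-HIT; vc=[10,4]

MISSES = 3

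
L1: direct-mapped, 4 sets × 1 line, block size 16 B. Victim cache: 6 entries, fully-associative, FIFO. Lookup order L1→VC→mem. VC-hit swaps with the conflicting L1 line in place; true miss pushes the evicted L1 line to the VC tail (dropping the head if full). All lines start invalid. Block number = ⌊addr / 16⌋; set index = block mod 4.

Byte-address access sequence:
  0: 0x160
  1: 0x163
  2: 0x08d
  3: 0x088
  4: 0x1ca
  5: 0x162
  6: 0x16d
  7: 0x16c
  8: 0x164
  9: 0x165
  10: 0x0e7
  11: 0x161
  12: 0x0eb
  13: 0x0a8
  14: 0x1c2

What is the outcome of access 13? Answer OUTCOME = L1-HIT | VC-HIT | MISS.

OUTCOME = MISS

#0 0x160→b22/s2 MISS; vc=[]
#1 0x163→b22/s2 L1-HIT; vc=[]
#2 0x8d→b8/s0 MISS; vc=[]
#3 0x88→b8/s0 L1-HIT; vc=[]
#4 0x1ca→b28/s0 MISS; vc=[8]
#5 0x162→b22/s2 L1-HIT; vc=[8]
#6 0x16d→b22/s2 L1-HIT; vc=[8]
#7 0x16c→b22/s2 L1-HIT; vc=[8]
#8 0x164→b22/s2 L1-HIT; vc=[8]
#9 0x165→b22/s2 L1-HIT; vc=[8]
#10 0xe7→b14/s2 MISS; vc=[8,22]
#11 0x161→b22/s2 VC-HIT; vc=[8,14]
#12 0xeb→b14/s2 VC-HIT; vc=[8,22]
#13 0xa8→b10/s2 MISS; vc=[8,22,14]
#14 0x1c2→b28/s0 L1-HIT; vc=[8,22,14]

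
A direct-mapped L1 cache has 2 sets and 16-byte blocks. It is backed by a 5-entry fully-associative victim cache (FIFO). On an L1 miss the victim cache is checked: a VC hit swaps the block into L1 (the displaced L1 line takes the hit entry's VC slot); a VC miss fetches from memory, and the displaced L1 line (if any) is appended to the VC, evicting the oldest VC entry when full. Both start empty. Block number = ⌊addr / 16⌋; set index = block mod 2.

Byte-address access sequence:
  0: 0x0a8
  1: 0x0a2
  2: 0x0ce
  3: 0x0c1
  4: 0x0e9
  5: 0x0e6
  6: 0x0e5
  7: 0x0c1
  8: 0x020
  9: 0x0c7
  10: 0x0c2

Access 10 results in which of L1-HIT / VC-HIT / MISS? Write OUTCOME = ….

OUTCOME = L1-HIT

  [0] addr=0xa8 blk=10 s=0: MISS | VC []
  [1] addr=0xa2 blk=10 s=0: L1-HIT | VC []
  [2] addr=0xce blk=12 s=0: MISS | VC [10]
  [3] addr=0xc1 blk=12 s=0: L1-HIT | VC [10]
  [4] addr=0xe9 blk=14 s=0: MISS | VC [10, 12]
  [5] addr=0xe6 blk=14 s=0: L1-HIT | VC [10, 12]
  [6] addr=0xe5 blk=14 s=0: L1-HIT | VC [10, 12]
  [7] addr=0xc1 blk=12 s=0: VC-HIT | VC [10, 14]
  [8] addr=0x20 blk=2 s=0: MISS | VC [10, 14, 12]
  [9] addr=0xc7 blk=12 s=0: VC-HIT | VC [10, 14, 2]
  [10] addr=0xc2 blk=12 s=0: L1-HIT | VC [10, 14, 2]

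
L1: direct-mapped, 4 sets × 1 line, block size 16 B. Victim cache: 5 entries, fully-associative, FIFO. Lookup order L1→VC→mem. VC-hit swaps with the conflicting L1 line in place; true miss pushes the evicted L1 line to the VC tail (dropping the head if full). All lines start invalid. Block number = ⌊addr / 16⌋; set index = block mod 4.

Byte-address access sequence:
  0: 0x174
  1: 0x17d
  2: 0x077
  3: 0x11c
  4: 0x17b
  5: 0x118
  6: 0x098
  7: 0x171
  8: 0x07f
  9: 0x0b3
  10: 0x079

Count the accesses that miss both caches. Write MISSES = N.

MISSES = 5

0: 0x174 (blk 23, set 3) → MISS  vc=[]
1: 0x17d (blk 23, set 3) → L1-HIT  vc=[]
2: 0x77 (blk 7, set 3) → MISS  vc=[23]
3: 0x11c (blk 17, set 1) → MISS  vc=[23]
4: 0x17b (blk 23, set 3) → VC-HIT  vc=[7]
5: 0x118 (blk 17, set 1) → L1-HIT  vc=[7]
6: 0x98 (blk 9, set 1) → MISS  vc=[7, 17]
7: 0x171 (blk 23, set 3) → L1-HIT  vc=[7, 17]
8: 0x7f (blk 7, set 3) → VC-HIT  vc=[23, 17]
9: 0xb3 (blk 11, set 3) → MISS  vc=[23, 17, 7]
10: 0x79 (blk 7, set 3) → VC-HIT  vc=[23, 17, 11]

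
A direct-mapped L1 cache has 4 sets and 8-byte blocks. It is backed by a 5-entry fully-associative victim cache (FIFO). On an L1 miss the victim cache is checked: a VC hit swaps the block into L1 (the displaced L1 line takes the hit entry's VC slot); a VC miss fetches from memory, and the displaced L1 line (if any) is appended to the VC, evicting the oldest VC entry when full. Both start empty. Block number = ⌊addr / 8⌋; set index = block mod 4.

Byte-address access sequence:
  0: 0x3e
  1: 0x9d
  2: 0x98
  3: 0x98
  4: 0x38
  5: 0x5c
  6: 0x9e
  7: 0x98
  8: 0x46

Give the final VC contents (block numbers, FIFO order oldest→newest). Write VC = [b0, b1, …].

VC = [11, 7]

  [0] addr=0x3e blk=7 s=3: MISS | VC []
  [1] addr=0x9d blk=19 s=3: MISS | VC [7]
  [2] addr=0x98 blk=19 s=3: L1-HIT | VC [7]
  [3] addr=0x98 blk=19 s=3: L1-HIT | VC [7]
  [4] addr=0x38 blk=7 s=3: VC-HIT | VC [19]
  [5] addr=0x5c blk=11 s=3: MISS | VC [19, 7]
  [6] addr=0x9e blk=19 s=3: VC-HIT | VC [11, 7]
  [7] addr=0x98 blk=19 s=3: L1-HIT | VC [11, 7]
  [8] addr=0x46 blk=8 s=0: MISS | VC [11, 7]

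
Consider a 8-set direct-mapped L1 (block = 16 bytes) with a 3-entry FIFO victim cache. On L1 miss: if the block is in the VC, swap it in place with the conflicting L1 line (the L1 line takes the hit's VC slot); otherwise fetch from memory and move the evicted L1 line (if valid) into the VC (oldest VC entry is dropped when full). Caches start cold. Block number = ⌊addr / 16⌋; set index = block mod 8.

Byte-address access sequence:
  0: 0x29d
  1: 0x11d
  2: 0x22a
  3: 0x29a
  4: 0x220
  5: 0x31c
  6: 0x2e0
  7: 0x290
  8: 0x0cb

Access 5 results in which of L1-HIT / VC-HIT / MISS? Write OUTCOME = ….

#0 0x29d→b41/s1 MISS; vc=[]
#1 0x11d→b17/s1 MISS; vc=[41]
#2 0x22a→b34/s2 MISS; vc=[41]
#3 0x29a→b41/s1 VC-HIT; vc=[17]
#4 0x220→b34/s2 L1-HIT; vc=[17]
#5 0x31c→b49/s1 MISS; vc=[17,41]
#6 0x2e0→b46/s6 MISS; vc=[17,41]
#7 0x290→b41/s1 VC-HIT; vc=[17,49]
#8 0xcb→b12/s4 MISS; vc=[17,49]

OUTCOME = MISS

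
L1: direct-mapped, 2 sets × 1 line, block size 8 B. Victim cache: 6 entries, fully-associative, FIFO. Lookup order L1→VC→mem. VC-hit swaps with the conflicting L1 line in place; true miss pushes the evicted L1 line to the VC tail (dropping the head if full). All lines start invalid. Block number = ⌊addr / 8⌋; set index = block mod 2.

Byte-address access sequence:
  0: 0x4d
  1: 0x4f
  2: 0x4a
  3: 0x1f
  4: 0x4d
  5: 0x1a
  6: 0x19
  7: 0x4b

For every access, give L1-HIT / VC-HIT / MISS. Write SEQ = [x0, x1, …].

SEQ = [MISS, L1-HIT, L1-HIT, MISS, VC-HIT, VC-HIT, L1-HIT, VC-HIT]

0: 0x4d (blk 9, set 1) → MISS  vc=[]
1: 0x4f (blk 9, set 1) → L1-HIT  vc=[]
2: 0x4a (blk 9, set 1) → L1-HIT  vc=[]
3: 0x1f (blk 3, set 1) → MISS  vc=[9]
4: 0x4d (blk 9, set 1) → VC-HIT  vc=[3]
5: 0x1a (blk 3, set 1) → VC-HIT  vc=[9]
6: 0x19 (blk 3, set 1) → L1-HIT  vc=[9]
7: 0x4b (blk 9, set 1) → VC-HIT  vc=[3]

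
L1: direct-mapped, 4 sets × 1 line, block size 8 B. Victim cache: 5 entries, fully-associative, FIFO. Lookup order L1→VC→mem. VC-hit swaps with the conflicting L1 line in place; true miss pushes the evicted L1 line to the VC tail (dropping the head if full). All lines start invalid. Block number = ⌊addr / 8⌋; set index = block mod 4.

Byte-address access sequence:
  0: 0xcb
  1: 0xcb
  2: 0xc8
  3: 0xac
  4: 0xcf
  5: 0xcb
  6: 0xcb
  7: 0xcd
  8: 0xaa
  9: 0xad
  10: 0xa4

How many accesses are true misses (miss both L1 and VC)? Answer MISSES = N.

MISSES = 3

#0 0xcb→b25/s1 MISS; vc=[]
#1 0xcb→b25/s1 L1-HIT; vc=[]
#2 0xc8→b25/s1 L1-HIT; vc=[]
#3 0xac→b21/s1 MISS; vc=[25]
#4 0xcf→b25/s1 VC-HIT; vc=[21]
#5 0xcb→b25/s1 L1-HIT; vc=[21]
#6 0xcb→b25/s1 L1-HIT; vc=[21]
#7 0xcd→b25/s1 L1-HIT; vc=[21]
#8 0xaa→b21/s1 VC-HIT; vc=[25]
#9 0xad→b21/s1 L1-HIT; vc=[25]
#10 0xa4→b20/s0 MISS; vc=[25]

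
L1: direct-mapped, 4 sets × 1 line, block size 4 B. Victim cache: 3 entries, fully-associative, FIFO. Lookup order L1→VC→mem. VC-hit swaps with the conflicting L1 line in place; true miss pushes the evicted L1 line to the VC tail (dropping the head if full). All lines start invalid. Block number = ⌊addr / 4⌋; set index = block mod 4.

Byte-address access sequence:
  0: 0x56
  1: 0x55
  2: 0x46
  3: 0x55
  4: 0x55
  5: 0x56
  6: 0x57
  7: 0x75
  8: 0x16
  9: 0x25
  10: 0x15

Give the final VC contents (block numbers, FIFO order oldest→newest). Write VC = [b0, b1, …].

VC = [21, 29, 9]

#0 0x56→b21/s1 MISS; vc=[]
#1 0x55→b21/s1 L1-HIT; vc=[]
#2 0x46→b17/s1 MISS; vc=[21]
#3 0x55→b21/s1 VC-HIT; vc=[17]
#4 0x55→b21/s1 L1-HIT; vc=[17]
#5 0x56→b21/s1 L1-HIT; vc=[17]
#6 0x57→b21/s1 L1-HIT; vc=[17]
#7 0x75→b29/s1 MISS; vc=[17,21]
#8 0x16→b5/s1 MISS; vc=[17,21,29]
#9 0x25→b9/s1 MISS; vc=[21,29,5]
#10 0x15→b5/s1 VC-HIT; vc=[21,29,9]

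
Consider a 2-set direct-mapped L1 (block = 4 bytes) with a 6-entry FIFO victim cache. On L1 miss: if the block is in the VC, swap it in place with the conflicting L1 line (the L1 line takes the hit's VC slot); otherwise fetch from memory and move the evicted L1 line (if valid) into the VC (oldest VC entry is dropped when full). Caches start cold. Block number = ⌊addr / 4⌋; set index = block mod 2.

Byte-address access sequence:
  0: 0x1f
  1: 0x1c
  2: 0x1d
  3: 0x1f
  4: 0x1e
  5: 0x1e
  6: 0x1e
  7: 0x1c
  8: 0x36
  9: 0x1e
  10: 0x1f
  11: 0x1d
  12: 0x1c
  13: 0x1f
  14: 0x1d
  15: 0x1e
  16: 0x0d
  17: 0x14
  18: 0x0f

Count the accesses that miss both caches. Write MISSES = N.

MISSES = 4

0: 0x1f (blk 7, set 1) → MISS  vc=[]
1: 0x1c (blk 7, set 1) → L1-HIT  vc=[]
2: 0x1d (blk 7, set 1) → L1-HIT  vc=[]
3: 0x1f (blk 7, set 1) → L1-HIT  vc=[]
4: 0x1e (blk 7, set 1) → L1-HIT  vc=[]
5: 0x1e (blk 7, set 1) → L1-HIT  vc=[]
6: 0x1e (blk 7, set 1) → L1-HIT  vc=[]
7: 0x1c (blk 7, set 1) → L1-HIT  vc=[]
8: 0x36 (blk 13, set 1) → MISS  vc=[7]
9: 0x1e (blk 7, set 1) → VC-HIT  vc=[13]
10: 0x1f (blk 7, set 1) → L1-HIT  vc=[13]
11: 0x1d (blk 7, set 1) → L1-HIT  vc=[13]
12: 0x1c (blk 7, set 1) → L1-HIT  vc=[13]
13: 0x1f (blk 7, set 1) → L1-HIT  vc=[13]
14: 0x1d (blk 7, set 1) → L1-HIT  vc=[13]
15: 0x1e (blk 7, set 1) → L1-HIT  vc=[13]
16: 0xd (blk 3, set 1) → MISS  vc=[13, 7]
17: 0x14 (blk 5, set 1) → MISS  vc=[13, 7, 3]
18: 0xf (blk 3, set 1) → VC-HIT  vc=[13, 7, 5]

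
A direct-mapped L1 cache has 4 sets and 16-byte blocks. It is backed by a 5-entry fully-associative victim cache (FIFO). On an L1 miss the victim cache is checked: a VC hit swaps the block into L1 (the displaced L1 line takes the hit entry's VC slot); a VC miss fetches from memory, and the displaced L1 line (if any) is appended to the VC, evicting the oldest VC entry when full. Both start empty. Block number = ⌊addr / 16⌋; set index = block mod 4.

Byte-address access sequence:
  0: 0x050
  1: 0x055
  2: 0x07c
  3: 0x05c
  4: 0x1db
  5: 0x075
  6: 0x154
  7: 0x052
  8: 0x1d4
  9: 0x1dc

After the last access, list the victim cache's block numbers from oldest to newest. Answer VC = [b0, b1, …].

VC = [21, 5]

  [0] addr=0x50 blk=5 s=1: MISS | VC []
  [1] addr=0x55 blk=5 s=1: L1-HIT | VC []
  [2] addr=0x7c blk=7 s=3: MISS | VC []
  [3] addr=0x5c blk=5 s=1: L1-HIT | VC []
  [4] addr=0x1db blk=29 s=1: MISS | VC [5]
  [5] addr=0x75 blk=7 s=3: L1-HIT | VC [5]
  [6] addr=0x154 blk=21 s=1: MISS | VC [5, 29]
  [7] addr=0x52 blk=5 s=1: VC-HIT | VC [21, 29]
  [8] addr=0x1d4 blk=29 s=1: VC-HIT | VC [21, 5]
  [9] addr=0x1dc blk=29 s=1: L1-HIT | VC [21, 5]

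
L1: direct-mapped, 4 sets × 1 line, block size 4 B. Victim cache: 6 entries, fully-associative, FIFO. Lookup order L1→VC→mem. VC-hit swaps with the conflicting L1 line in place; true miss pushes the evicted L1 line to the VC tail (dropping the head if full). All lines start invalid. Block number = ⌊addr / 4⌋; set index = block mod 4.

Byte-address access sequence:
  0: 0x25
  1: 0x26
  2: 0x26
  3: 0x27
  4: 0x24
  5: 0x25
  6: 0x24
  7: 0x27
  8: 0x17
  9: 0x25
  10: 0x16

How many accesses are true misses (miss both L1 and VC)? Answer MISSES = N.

MISSES = 2

  [0] addr=0x25 blk=9 s=1: MISS | VC []
  [1] addr=0x26 blk=9 s=1: L1-HIT | VC []
  [2] addr=0x26 blk=9 s=1: L1-HIT | VC []
  [3] addr=0x27 blk=9 s=1: L1-HIT | VC []
  [4] addr=0x24 blk=9 s=1: L1-HIT | VC []
  [5] addr=0x25 blk=9 s=1: L1-HIT | VC []
  [6] addr=0x24 blk=9 s=1: L1-HIT | VC []
  [7] addr=0x27 blk=9 s=1: L1-HIT | VC []
  [8] addr=0x17 blk=5 s=1: MISS | VC [9]
  [9] addr=0x25 blk=9 s=1: VC-HIT | VC [5]
  [10] addr=0x16 blk=5 s=1: VC-HIT | VC [9]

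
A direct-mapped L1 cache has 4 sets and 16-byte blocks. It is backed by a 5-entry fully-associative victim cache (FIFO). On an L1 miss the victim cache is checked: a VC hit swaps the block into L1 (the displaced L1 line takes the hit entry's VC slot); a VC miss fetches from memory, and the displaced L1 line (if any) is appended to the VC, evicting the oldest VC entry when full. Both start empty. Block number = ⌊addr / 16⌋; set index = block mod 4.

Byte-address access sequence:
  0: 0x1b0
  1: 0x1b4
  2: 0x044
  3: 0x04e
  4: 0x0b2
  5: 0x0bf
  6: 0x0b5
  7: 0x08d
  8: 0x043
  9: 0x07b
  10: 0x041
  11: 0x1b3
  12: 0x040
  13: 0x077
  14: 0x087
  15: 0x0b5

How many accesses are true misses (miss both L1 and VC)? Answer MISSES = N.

  [0] addr=0x1b0 blk=27 s=3: MISS | VC []
  [1] addr=0x1b4 blk=27 s=3: L1-HIT | VC []
  [2] addr=0x44 blk=4 s=0: MISS | VC []
  [3] addr=0x4e blk=4 s=0: L1-HIT | VC []
  [4] addr=0xb2 blk=11 s=3: MISS | VC [27]
  [5] addr=0xbf blk=11 s=3: L1-HIT | VC [27]
  [6] addr=0xb5 blk=11 s=3: L1-HIT | VC [27]
  [7] addr=0x8d blk=8 s=0: MISS | VC [27, 4]
  [8] addr=0x43 blk=4 s=0: VC-HIT | VC [27, 8]
  [9] addr=0x7b blk=7 s=3: MISS | VC [27, 8, 11]
  [10] addr=0x41 blk=4 s=0: L1-HIT | VC [27, 8, 11]
  [11] addr=0x1b3 blk=27 s=3: VC-HIT | VC [7, 8, 11]
  [12] addr=0x40 blk=4 s=0: L1-HIT | VC [7, 8, 11]
  [13] addr=0x77 blk=7 s=3: VC-HIT | VC [27, 8, 11]
  [14] addr=0x87 blk=8 s=0: VC-HIT | VC [27, 4, 11]
  [15] addr=0xb5 blk=11 s=3: VC-HIT | VC [27, 4, 7]

MISSES = 5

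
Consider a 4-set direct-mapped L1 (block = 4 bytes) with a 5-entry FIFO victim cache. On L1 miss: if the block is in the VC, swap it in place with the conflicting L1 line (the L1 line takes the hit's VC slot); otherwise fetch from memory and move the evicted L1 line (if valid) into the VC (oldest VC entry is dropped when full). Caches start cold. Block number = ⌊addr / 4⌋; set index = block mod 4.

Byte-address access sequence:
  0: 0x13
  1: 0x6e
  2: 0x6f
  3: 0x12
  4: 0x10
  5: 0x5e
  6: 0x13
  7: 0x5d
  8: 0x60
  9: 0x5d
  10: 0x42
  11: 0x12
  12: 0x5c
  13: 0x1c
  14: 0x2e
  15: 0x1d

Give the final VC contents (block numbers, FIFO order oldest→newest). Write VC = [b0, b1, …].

  [0] addr=0x13 blk=4 s=0: MISS | VC []
  [1] addr=0x6e blk=27 s=3: MISS | VC []
  [2] addr=0x6f blk=27 s=3: L1-HIT | VC []
  [3] addr=0x12 blk=4 s=0: L1-HIT | VC []
  [4] addr=0x10 blk=4 s=0: L1-HIT | VC []
  [5] addr=0x5e blk=23 s=3: MISS | VC [27]
  [6] addr=0x13 blk=4 s=0: L1-HIT | VC [27]
  [7] addr=0x5d blk=23 s=3: L1-HIT | VC [27]
  [8] addr=0x60 blk=24 s=0: MISS | VC [27, 4]
  [9] addr=0x5d blk=23 s=3: L1-HIT | VC [27, 4]
  [10] addr=0x42 blk=16 s=0: MISS | VC [27, 4, 24]
  [11] addr=0x12 blk=4 s=0: VC-HIT | VC [27, 16, 24]
  [12] addr=0x5c blk=23 s=3: L1-HIT | VC [27, 16, 24]
  [13] addr=0x1c blk=7 s=3: MISS | VC [27, 16, 24, 23]
  [14] addr=0x2e blk=11 s=3: MISS | VC [27, 16, 24, 23, 7]
  [15] addr=0x1d blk=7 s=3: VC-HIT | VC [27, 16, 24, 23, 11]

VC = [27, 16, 24, 23, 11]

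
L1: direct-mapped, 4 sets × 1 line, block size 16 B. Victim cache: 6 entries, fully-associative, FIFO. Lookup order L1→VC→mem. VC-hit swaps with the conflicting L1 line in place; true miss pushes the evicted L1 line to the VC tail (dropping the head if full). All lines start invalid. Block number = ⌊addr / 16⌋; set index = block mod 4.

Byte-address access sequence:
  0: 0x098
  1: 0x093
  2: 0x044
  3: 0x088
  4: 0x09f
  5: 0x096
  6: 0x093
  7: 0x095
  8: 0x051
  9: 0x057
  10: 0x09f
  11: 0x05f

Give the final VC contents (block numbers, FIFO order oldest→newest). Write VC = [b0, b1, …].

  [0] addr=0x98 blk=9 s=1: MISS | VC []
  [1] addr=0x93 blk=9 s=1: L1-HIT | VC []
  [2] addr=0x44 blk=4 s=0: MISS | VC []
  [3] addr=0x88 blk=8 s=0: MISS | VC [4]
  [4] addr=0x9f blk=9 s=1: L1-HIT | VC [4]
  [5] addr=0x96 blk=9 s=1: L1-HIT | VC [4]
  [6] addr=0x93 blk=9 s=1: L1-HIT | VC [4]
  [7] addr=0x95 blk=9 s=1: L1-HIT | VC [4]
  [8] addr=0x51 blk=5 s=1: MISS | VC [4, 9]
  [9] addr=0x57 blk=5 s=1: L1-HIT | VC [4, 9]
  [10] addr=0x9f blk=9 s=1: VC-HIT | VC [4, 5]
  [11] addr=0x5f blk=5 s=1: VC-HIT | VC [4, 9]

VC = [4, 9]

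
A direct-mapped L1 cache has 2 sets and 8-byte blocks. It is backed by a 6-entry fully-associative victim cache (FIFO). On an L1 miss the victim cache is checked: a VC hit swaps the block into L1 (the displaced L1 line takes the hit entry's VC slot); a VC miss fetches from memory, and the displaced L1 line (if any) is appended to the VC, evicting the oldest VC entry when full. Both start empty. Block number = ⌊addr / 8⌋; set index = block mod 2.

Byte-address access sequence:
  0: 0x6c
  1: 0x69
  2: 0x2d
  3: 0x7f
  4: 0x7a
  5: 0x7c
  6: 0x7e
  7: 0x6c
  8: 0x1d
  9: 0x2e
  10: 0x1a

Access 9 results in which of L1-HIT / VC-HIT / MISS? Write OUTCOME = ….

OUTCOME = VC-HIT

  [0] addr=0x6c blk=13 s=1: MISS | VC []
  [1] addr=0x69 blk=13 s=1: L1-HIT | VC []
  [2] addr=0x2d blk=5 s=1: MISS | VC [13]
  [3] addr=0x7f blk=15 s=1: MISS | VC [13, 5]
  [4] addr=0x7a blk=15 s=1: L1-HIT | VC [13, 5]
  [5] addr=0x7c blk=15 s=1: L1-HIT | VC [13, 5]
  [6] addr=0x7e blk=15 s=1: L1-HIT | VC [13, 5]
  [7] addr=0x6c blk=13 s=1: VC-HIT | VC [15, 5]
  [8] addr=0x1d blk=3 s=1: MISS | VC [15, 5, 13]
  [9] addr=0x2e blk=5 s=1: VC-HIT | VC [15, 3, 13]
  [10] addr=0x1a blk=3 s=1: VC-HIT | VC [15, 5, 13]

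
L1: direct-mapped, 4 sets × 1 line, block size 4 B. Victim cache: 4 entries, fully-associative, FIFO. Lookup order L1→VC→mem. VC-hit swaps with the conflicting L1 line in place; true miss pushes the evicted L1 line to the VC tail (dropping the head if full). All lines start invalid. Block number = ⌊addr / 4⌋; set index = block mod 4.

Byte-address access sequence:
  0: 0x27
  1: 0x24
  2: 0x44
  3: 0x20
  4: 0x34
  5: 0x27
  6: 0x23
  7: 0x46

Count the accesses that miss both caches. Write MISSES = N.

MISSES = 4

  [0] addr=0x27 blk=9 s=1: MISS | VC []
  [1] addr=0x24 blk=9 s=1: L1-HIT | VC []
  [2] addr=0x44 blk=17 s=1: MISS | VC [9]
  [3] addr=0x20 blk=8 s=0: MISS | VC [9]
  [4] addr=0x34 blk=13 s=1: MISS | VC [9, 17]
  [5] addr=0x27 blk=9 s=1: VC-HIT | VC [13, 17]
  [6] addr=0x23 blk=8 s=0: L1-HIT | VC [13, 17]
  [7] addr=0x46 blk=17 s=1: VC-HIT | VC [13, 9]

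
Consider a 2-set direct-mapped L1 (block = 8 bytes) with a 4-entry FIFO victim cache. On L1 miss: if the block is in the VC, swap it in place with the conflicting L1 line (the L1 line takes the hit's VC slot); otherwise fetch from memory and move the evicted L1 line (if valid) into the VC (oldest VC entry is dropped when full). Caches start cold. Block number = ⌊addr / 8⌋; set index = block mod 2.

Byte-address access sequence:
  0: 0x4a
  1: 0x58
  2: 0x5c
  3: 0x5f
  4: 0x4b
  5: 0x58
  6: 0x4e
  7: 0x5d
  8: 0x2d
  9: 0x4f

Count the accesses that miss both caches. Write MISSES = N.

  [0] addr=0x4a blk=9 s=1: MISS | VC []
  [1] addr=0x58 blk=11 s=1: MISS | VC [9]
  [2] addr=0x5c blk=11 s=1: L1-HIT | VC [9]
  [3] addr=0x5f blk=11 s=1: L1-HIT | VC [9]
  [4] addr=0x4b blk=9 s=1: VC-HIT | VC [11]
  [5] addr=0x58 blk=11 s=1: VC-HIT | VC [9]
  [6] addr=0x4e blk=9 s=1: VC-HIT | VC [11]
  [7] addr=0x5d blk=11 s=1: VC-HIT | VC [9]
  [8] addr=0x2d blk=5 s=1: MISS | VC [9, 11]
  [9] addr=0x4f blk=9 s=1: VC-HIT | VC [5, 11]

MISSES = 3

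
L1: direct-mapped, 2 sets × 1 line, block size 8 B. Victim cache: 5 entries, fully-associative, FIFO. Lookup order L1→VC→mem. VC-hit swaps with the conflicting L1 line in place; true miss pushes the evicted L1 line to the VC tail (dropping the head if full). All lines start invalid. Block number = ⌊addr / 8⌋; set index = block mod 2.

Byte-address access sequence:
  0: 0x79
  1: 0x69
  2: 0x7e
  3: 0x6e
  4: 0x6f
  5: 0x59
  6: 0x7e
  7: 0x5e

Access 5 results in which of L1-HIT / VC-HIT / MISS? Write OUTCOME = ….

OUTCOME = MISS

  [0] addr=0x79 blk=15 s=1: MISS | VC []
  [1] addr=0x69 blk=13 s=1: MISS | VC [15]
  [2] addr=0x7e blk=15 s=1: VC-HIT | VC [13]
  [3] addr=0x6e blk=13 s=1: VC-HIT | VC [15]
  [4] addr=0x6f blk=13 s=1: L1-HIT | VC [15]
  [5] addr=0x59 blk=11 s=1: MISS | VC [15, 13]
  [6] addr=0x7e blk=15 s=1: VC-HIT | VC [11, 13]
  [7] addr=0x5e blk=11 s=1: VC-HIT | VC [15, 13]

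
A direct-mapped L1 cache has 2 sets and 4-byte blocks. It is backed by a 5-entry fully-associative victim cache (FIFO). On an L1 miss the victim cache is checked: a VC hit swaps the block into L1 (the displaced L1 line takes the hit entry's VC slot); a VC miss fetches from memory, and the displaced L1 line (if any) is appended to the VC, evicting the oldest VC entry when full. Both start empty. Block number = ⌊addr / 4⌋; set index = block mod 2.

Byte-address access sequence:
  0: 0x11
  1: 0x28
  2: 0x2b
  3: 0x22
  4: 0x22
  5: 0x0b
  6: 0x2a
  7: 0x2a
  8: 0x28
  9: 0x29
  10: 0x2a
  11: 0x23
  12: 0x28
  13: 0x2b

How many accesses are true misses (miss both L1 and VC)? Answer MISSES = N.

MISSES = 4

  [0] addr=0x11 blk=4 s=0: MISS | VC []
  [1] addr=0x28 blk=10 s=0: MISS | VC [4]
  [2] addr=0x2b blk=10 s=0: L1-HIT | VC [4]
  [3] addr=0x22 blk=8 s=0: MISS | VC [4, 10]
  [4] addr=0x22 blk=8 s=0: L1-HIT | VC [4, 10]
  [5] addr=0xb blk=2 s=0: MISS | VC [4, 10, 8]
  [6] addr=0x2a blk=10 s=0: VC-HIT | VC [4, 2, 8]
  [7] addr=0x2a blk=10 s=0: L1-HIT | VC [4, 2, 8]
  [8] addr=0x28 blk=10 s=0: L1-HIT | VC [4, 2, 8]
  [9] addr=0x29 blk=10 s=0: L1-HIT | VC [4, 2, 8]
  [10] addr=0x2a blk=10 s=0: L1-HIT | VC [4, 2, 8]
  [11] addr=0x23 blk=8 s=0: VC-HIT | VC [4, 2, 10]
  [12] addr=0x28 blk=10 s=0: VC-HIT | VC [4, 2, 8]
  [13] addr=0x2b blk=10 s=0: L1-HIT | VC [4, 2, 8]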